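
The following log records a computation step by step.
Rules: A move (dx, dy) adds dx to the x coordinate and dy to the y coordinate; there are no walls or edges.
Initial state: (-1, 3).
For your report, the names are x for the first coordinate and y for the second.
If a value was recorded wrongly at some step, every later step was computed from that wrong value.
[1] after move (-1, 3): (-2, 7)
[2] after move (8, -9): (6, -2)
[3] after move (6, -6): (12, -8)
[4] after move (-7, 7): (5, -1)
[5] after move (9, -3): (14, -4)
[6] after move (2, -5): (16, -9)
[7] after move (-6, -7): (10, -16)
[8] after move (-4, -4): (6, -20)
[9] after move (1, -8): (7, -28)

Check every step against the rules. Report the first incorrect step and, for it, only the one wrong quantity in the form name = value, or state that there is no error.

Step 1: x = -1 + (-1) = -2, y = 3 + (3) = 6 — first mismatch against the log.
First incorrect step: 1; the correct value is y = 6.

step 1, y = 6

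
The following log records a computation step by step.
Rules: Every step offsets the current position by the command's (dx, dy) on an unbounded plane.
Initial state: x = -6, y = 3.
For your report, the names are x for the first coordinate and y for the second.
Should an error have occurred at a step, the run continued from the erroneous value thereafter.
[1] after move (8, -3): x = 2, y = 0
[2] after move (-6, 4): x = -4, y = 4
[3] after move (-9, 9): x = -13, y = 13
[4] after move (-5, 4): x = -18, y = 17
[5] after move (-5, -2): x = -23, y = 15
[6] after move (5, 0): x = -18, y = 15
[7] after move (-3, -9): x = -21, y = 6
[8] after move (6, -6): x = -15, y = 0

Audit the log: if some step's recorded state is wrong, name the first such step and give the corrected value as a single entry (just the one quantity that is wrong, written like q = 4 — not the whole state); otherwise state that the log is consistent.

no error

Recomputing the run from the initial state:
step 1: x = 2, y = 0
step 2: x = -4, y = 4
step 3: x = -13, y = 13
step 4: x = -18, y = 17
step 5: x = -23, y = 15
step 6: x = -18, y = 15
step 7: x = -21, y = 6
step 8: x = -15, y = 0
This matches the log at every step.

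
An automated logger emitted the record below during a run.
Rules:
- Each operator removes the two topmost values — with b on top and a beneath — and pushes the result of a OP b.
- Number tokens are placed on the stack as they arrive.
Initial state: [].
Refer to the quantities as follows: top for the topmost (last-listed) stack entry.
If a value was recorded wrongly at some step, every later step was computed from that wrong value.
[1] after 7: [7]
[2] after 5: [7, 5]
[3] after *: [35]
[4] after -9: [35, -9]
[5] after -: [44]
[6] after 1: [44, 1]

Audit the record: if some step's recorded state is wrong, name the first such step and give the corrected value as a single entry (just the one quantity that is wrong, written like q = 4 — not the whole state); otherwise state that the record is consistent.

no error

Recomputing the run from the initial state:
step 1: [7]
step 2: [7, 5]
step 3: [35]
step 4: [35, -9]
step 5: [44]
step 6: [44, 1]
This matches the record at every step.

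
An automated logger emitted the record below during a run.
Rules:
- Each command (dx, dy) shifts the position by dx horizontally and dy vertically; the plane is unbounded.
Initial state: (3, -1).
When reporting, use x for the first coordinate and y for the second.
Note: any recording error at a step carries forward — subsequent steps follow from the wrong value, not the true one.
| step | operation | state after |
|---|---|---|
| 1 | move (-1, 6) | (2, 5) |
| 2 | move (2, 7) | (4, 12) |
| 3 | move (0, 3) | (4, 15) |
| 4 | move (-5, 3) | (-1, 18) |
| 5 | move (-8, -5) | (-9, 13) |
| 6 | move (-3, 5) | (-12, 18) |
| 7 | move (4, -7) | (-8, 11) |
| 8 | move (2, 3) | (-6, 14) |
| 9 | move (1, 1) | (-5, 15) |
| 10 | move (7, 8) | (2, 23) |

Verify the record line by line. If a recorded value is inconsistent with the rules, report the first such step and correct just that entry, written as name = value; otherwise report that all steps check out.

Recomputing the run from the initial state:
step 1: x = 2, y = 5
step 2: x = 4, y = 12
step 3: x = 4, y = 15
step 4: x = -1, y = 18
step 5: x = -9, y = 13
step 6: x = -12, y = 18
step 7: x = -8, y = 11
step 8: x = -6, y = 14
step 9: x = -5, y = 15
step 10: x = 2, y = 23
This matches the record at every step.

no error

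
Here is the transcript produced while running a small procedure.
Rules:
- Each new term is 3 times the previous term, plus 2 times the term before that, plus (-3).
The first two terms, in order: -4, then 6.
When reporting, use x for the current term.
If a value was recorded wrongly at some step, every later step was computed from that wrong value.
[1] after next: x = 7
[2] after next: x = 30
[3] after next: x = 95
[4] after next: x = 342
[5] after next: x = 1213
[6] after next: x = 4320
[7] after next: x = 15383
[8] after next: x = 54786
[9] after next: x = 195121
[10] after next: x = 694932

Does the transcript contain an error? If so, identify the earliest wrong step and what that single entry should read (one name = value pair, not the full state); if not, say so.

step 3, x = 101

1. x = 3*(6) + (2)*(-4) + (-3) = 7 (confirmed correct)
2. x = 3*(7) + (2)*(6) + (-3) = 30 (agrees with the transcript)
3. x = 3*(30) + (2)*(7) + (-3) = 101 (a discrepancy with the transcript)
The audit stops at step 3: the recorded entry is wrong and should be x = 101.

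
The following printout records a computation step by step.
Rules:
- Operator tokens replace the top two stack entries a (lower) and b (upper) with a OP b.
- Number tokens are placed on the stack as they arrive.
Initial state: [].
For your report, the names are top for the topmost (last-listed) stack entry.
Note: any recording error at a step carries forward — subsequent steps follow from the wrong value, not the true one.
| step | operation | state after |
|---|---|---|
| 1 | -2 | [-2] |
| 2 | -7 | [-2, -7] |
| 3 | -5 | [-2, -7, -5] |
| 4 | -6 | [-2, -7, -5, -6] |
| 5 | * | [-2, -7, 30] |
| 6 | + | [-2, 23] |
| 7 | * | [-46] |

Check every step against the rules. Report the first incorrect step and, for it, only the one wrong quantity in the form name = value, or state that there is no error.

Step 1: push -2: top = -2 — agrees with the printout.
Step 2: push -7: top = -7 — agrees with the printout.
Step 3: push -5: top = -5 — consistent with the printout.
Step 4: push -6: top = -6 — agrees with the printout.
Step 5: -5 * -6 = 30 — exactly as logged.
Step 6: -7 + 30 = 23 — agrees with the printout.
Step 7: -2 * 23 = -46 — in agreement.
All entries verified; no error found.

no error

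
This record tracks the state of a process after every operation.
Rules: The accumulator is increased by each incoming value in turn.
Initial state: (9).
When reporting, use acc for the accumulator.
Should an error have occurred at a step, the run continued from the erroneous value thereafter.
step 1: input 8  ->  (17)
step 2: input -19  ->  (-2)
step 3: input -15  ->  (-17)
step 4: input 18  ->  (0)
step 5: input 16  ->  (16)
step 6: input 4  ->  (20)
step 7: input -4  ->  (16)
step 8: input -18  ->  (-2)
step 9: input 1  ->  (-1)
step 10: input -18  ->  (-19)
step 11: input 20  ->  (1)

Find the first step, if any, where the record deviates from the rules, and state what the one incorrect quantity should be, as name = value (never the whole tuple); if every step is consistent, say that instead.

Recomputing the run from the initial state:
step 1: acc = 17
step 2: acc = -2
step 3: acc = -17
step 4: acc = 1
step 5: acc = 17
step 6: acc = 21
step 7: acc = 17
step 8: acc = -1
step 9: acc = 0
step 10: acc = -18
step 11: acc = 2
The first disagreement with the record is at step 4, where the value should be acc = 1.

step 4, acc = 1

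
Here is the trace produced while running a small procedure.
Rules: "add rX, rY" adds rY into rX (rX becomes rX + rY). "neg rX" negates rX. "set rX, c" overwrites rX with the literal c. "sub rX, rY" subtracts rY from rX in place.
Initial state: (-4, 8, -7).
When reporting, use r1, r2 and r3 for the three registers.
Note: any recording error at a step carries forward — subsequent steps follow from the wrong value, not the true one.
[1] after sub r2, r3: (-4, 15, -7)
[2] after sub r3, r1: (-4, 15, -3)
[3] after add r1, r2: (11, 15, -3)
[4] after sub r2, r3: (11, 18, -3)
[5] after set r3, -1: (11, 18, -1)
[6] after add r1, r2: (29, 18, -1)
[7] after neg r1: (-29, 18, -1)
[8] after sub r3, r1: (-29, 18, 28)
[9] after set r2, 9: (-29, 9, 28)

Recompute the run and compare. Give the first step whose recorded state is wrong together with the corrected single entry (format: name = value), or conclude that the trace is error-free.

no error

1. r2 = 8 - -7 = 15 (confirmed correct)
2. r3 = -7 - -4 = -3 (exactly as logged)
3. r1 = -4 + 15 = 11 (in agreement)
4. r2 = 15 - -3 = 18 (matches)
5. r3 = -1 (no discrepancy)
6. r1 = 11 + 18 = 29 (in agreement)
7. r1 = -(29) = -29 (in agreement)
8. r3 = -1 - -29 = 28 (agrees with the trace)
9. r2 = 9 (in agreement)
The whole run recomputes cleanly — no discrepancies.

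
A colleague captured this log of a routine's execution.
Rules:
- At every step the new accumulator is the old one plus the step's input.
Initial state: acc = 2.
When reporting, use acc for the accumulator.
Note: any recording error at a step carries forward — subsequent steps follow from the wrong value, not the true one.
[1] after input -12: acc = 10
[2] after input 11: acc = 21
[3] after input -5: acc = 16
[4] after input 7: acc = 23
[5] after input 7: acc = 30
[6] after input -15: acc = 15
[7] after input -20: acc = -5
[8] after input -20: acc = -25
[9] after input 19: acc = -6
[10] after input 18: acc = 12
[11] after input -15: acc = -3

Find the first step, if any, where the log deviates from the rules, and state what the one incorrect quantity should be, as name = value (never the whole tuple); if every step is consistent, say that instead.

step 1, acc = -10

Step 1: acc = 2 + -12 = -10 — not what was recorded.
First deviation found at step 1; the corrected entry is acc = -10.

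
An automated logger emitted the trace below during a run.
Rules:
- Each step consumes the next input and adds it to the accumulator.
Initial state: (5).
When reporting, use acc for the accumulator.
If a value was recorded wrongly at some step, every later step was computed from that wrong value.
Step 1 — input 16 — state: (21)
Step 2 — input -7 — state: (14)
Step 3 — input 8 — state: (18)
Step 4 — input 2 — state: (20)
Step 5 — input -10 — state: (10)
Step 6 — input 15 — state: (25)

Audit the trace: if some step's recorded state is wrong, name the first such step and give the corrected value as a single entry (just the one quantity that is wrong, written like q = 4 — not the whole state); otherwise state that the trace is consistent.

Recomputing the run from the initial state:
step 1: acc = 21
step 2: acc = 14
step 3: acc = 22
step 4: acc = 24
step 5: acc = 14
step 6: acc = 29
The first disagreement with the trace is at step 3, where the value should be acc = 22.

step 3, acc = 22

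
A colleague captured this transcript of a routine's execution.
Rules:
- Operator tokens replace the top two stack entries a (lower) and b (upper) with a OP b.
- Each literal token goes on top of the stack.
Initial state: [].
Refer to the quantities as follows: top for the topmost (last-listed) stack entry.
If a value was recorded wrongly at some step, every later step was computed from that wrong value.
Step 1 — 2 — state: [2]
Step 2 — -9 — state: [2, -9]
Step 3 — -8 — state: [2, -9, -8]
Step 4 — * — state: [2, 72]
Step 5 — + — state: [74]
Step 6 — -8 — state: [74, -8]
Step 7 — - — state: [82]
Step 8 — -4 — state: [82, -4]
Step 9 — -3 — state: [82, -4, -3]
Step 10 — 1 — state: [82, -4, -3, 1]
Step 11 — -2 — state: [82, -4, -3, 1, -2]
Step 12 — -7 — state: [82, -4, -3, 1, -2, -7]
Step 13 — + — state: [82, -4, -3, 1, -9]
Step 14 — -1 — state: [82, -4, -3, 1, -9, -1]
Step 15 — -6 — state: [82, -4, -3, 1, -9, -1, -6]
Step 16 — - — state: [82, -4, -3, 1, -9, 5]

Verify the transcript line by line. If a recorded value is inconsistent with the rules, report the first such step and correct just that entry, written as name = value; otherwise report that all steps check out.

Recomputing the run from the initial state:
step 1: [2]
step 2: [2, -9]
step 3: [2, -9, -8]
step 4: [2, 72]
step 5: [74]
step 6: [74, -8]
step 7: [82]
step 8: [82, -4]
step 9: [82, -4, -3]
step 10: [82, -4, -3, 1]
step 11: [82, -4, -3, 1, -2]
step 12: [82, -4, -3, 1, -2, -7]
step 13: [82, -4, -3, 1, -9]
step 14: [82, -4, -3, 1, -9, -1]
step 15: [82, -4, -3, 1, -9, -1, -6]
step 16: [82, -4, -3, 1, -9, 5]
This matches the transcript at every step.

no error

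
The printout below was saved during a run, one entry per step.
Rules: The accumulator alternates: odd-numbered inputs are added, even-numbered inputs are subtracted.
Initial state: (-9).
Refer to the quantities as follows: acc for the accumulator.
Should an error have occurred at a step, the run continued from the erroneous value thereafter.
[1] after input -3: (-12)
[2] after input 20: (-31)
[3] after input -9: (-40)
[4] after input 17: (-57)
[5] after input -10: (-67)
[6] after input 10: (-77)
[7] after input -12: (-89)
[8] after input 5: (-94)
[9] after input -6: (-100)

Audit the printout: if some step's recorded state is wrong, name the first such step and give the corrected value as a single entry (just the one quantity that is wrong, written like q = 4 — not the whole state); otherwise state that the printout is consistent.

1. acc = -9 + -3 = -12 (verified)
2. acc = -12 - 20 = -32 (this is not what the printout shows)
First deviation found at step 2; the corrected entry is acc = -32.

step 2, acc = -32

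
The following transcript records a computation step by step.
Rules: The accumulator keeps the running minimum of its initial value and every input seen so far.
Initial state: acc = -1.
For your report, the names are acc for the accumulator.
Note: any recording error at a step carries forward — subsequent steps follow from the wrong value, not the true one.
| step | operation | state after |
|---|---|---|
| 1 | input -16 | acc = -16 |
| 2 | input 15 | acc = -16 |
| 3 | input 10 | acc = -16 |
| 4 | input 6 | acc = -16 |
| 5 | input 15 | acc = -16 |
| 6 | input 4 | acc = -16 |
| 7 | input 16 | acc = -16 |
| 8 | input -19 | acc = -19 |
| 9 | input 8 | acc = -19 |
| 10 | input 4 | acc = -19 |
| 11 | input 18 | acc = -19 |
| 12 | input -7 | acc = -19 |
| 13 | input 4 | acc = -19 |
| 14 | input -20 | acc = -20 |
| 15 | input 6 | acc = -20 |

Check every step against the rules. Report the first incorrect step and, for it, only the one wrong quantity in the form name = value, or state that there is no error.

Recomputing the run from the initial state:
step 1: acc = -16
step 2: acc = -16
step 3: acc = -16
step 4: acc = -16
step 5: acc = -16
step 6: acc = -16
step 7: acc = -16
step 8: acc = -19
step 9: acc = -19
step 10: acc = -19
step 11: acc = -19
step 12: acc = -19
step 13: acc = -19
step 14: acc = -20
step 15: acc = -20
This matches the transcript at every step.

no error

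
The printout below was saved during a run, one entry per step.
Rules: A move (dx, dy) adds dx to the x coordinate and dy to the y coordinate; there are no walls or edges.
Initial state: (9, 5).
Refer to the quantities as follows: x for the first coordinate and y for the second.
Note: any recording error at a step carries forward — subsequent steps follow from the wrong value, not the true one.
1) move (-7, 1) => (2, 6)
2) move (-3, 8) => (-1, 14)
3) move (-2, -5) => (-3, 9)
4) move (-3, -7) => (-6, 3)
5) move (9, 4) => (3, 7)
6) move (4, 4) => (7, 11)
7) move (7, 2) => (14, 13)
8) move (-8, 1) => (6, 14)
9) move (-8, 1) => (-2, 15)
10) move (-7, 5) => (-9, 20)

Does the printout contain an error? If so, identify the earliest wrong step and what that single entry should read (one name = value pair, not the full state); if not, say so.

step 1: x = 9 + (-7) = 2, y = 5 + (1) = 6 -> no discrepancy
step 2: x = 2 + (-3) = -1, y = 6 + (8) = 14 -> exactly as logged
step 3: x = -1 + (-2) = -3, y = 14 + (-5) = 9 -> no discrepancy
step 4: x = -3 + (-3) = -6, y = 9 + (-7) = 2 -> the printout has a different value
The earliest wrong entry is at step 4: it should read y = 2.

step 4, y = 2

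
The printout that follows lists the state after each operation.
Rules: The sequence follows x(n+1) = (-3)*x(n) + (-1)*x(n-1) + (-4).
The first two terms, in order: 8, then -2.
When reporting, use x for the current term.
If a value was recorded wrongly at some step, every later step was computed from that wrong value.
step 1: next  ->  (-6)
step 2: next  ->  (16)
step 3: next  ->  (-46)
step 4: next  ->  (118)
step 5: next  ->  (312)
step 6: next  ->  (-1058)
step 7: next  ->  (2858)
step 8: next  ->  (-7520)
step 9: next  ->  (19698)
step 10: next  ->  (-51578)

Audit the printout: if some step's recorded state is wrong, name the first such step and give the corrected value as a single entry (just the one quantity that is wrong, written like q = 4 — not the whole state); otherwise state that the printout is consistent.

step 5, x = -312

Recomputing the run from the initial state:
step 1: x = -6
step 2: x = 16
step 3: x = -46
step 4: x = 118
step 5: x = -312
step 6: x = 814
step 7: x = -2134
step 8: x = 5584
step 9: x = -14622
step 10: x = 38278
The first disagreement with the printout is at step 5, where the value should be x = -312.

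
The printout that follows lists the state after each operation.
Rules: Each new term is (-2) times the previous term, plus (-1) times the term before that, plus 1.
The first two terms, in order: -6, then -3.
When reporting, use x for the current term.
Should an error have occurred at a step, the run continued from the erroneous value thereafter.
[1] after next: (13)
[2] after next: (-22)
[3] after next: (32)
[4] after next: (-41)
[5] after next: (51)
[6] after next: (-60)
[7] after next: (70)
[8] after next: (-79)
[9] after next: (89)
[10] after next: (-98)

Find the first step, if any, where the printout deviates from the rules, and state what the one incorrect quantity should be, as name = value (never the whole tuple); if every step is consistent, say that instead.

Recomputing the run from the initial state:
step 1: x = 13
step 2: x = -22
step 3: x = 32
step 4: x = -41
step 5: x = 51
step 6: x = -60
step 7: x = 70
step 8: x = -79
step 9: x = 89
step 10: x = -98
This matches the printout at every step.

no error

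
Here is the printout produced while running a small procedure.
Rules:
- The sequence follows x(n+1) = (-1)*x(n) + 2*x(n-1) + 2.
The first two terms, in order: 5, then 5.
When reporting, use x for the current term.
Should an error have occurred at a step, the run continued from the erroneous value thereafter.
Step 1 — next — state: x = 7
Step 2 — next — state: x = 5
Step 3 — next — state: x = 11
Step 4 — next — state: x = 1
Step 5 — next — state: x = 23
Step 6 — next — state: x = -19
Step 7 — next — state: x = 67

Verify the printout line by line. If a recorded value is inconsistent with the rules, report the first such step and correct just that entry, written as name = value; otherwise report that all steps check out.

no error

step 1: x = -1*(5) + (2)*(5) + (2) = 7 -> in agreement
step 2: x = -1*(7) + (2)*(5) + (2) = 5 -> agrees with the printout
step 3: x = -1*(5) + (2)*(7) + (2) = 11 -> verified
step 4: x = -1*(11) + (2)*(5) + (2) = 1 -> consistent with the printout
step 5: x = -1*(1) + (2)*(11) + (2) = 23 -> verified
step 6: x = -1*(23) + (2)*(1) + (2) = -19 -> consistent with the printout
step 7: x = -1*(-19) + (2)*(23) + (2) = 67 -> same as recorded
All entries verified; no error found.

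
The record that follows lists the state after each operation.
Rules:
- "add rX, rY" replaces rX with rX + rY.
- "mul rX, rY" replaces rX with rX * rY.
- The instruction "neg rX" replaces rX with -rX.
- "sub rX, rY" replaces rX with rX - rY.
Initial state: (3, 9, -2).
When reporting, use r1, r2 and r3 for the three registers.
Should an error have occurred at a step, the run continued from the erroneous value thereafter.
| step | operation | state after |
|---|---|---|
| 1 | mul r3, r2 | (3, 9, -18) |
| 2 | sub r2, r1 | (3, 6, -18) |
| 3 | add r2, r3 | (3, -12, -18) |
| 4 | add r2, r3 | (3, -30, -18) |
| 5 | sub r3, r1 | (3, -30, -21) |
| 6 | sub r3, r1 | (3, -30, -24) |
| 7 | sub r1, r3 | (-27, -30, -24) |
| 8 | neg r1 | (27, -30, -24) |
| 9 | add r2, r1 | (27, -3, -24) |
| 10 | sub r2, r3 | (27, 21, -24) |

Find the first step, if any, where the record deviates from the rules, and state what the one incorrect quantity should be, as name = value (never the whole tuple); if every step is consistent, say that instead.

1. r3 = -2 * 9 = -18 (same as recorded)
2. r2 = 9 - 3 = 6 (in agreement)
3. r2 = 6 + -18 = -12 (in agreement)
4. r2 = -12 + -18 = -30 (checks out)
5. r3 = -18 - 3 = -21 (verified)
6. r3 = -21 - 3 = -24 (verified)
7. r1 = 3 - -24 = 27 (not what was recorded)
So the first discrepancy is step 7, where the right value is r1 = 27.

step 7, r1 = 27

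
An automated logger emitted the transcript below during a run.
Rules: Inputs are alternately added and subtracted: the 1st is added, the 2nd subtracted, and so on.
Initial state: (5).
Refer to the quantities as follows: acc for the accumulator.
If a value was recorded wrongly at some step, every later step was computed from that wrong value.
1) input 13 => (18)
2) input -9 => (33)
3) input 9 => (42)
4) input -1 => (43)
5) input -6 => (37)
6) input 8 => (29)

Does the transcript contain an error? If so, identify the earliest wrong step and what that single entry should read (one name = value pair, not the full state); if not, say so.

Recomputing the run from the initial state:
step 1: acc = 18
step 2: acc = 27
step 3: acc = 36
step 4: acc = 37
step 5: acc = 31
step 6: acc = 23
The first disagreement with the transcript is at step 2, where the value should be acc = 27.

step 2, acc = 27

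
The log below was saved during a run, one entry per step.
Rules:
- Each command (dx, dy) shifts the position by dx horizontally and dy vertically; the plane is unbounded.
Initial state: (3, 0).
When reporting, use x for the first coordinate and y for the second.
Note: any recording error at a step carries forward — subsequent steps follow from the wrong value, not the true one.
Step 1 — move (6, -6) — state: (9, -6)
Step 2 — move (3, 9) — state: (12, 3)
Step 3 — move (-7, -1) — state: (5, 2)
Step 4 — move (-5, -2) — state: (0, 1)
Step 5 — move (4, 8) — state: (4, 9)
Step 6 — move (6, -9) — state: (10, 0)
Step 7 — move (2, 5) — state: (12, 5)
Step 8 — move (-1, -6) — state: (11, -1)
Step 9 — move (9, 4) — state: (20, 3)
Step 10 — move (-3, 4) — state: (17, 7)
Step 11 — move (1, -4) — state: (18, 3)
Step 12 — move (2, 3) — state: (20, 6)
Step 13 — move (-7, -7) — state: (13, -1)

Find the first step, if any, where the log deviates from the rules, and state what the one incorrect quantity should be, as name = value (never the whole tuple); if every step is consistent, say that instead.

step 4, y = 0

Recomputing the run from the initial state:
step 1: x = 9, y = -6
step 2: x = 12, y = 3
step 3: x = 5, y = 2
step 4: x = 0, y = 0
step 5: x = 4, y = 8
step 6: x = 10, y = -1
step 7: x = 12, y = 4
step 8: x = 11, y = -2
step 9: x = 20, y = 2
step 10: x = 17, y = 6
step 11: x = 18, y = 2
step 12: x = 20, y = 5
step 13: x = 13, y = -2
The first disagreement with the log is at step 4, where the value should be y = 0.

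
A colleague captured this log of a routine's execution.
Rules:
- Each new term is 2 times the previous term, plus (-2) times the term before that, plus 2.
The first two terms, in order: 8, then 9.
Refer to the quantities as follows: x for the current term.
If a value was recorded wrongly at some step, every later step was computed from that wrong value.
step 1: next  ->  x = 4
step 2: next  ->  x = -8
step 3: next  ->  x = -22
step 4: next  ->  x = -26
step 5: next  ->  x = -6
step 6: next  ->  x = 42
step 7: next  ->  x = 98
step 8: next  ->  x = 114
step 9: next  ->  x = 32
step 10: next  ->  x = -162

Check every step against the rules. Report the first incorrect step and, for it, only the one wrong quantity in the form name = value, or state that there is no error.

step 9, x = 34

1. x = 2*(9) + (-2)*(8) + (2) = 4 (consistent with the log)
2. x = 2*(4) + (-2)*(9) + (2) = -8 (exactly as logged)
3. x = 2*(-8) + (-2)*(4) + (2) = -22 (verified)
4. x = 2*(-22) + (-2)*(-8) + (2) = -26 (consistent with the log)
5. x = 2*(-26) + (-2)*(-22) + (2) = -6 (matches)
6. x = 2*(-6) + (-2)*(-26) + (2) = 42 (same as recorded)
7. x = 2*(42) + (-2)*(-6) + (2) = 98 (matches)
8. x = 2*(98) + (-2)*(42) + (2) = 114 (same as recorded)
9. x = 2*(114) + (-2)*(98) + (2) = 34 (the log disagrees here)
The earliest wrong entry is at step 9: it should read x = 34.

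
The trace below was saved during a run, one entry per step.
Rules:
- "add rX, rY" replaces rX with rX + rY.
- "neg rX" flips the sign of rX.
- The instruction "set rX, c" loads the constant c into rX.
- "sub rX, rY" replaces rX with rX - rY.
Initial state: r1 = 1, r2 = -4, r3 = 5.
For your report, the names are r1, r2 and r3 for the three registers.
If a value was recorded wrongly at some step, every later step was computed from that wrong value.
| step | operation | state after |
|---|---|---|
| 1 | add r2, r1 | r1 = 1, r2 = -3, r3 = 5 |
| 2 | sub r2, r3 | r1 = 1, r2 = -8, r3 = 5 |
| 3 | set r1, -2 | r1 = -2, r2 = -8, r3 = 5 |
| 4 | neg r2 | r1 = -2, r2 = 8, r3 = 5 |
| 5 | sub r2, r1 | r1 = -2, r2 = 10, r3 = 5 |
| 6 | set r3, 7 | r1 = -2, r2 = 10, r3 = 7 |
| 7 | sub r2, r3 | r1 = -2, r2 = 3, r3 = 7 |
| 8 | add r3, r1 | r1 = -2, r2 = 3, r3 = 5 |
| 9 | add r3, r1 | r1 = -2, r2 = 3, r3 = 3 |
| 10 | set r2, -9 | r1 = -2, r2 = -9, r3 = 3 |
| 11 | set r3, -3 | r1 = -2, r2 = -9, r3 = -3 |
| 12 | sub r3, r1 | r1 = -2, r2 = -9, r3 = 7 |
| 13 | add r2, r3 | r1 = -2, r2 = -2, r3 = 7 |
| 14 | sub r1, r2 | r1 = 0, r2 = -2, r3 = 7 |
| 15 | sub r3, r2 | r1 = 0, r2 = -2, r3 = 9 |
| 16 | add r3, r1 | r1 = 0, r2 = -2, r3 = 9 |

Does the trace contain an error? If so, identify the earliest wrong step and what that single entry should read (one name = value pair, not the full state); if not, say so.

Recomputing the run from the initial state:
step 1: r1 = 1, r2 = -3, r3 = 5
step 2: r1 = 1, r2 = -8, r3 = 5
step 3: r1 = -2, r2 = -8, r3 = 5
step 4: r1 = -2, r2 = 8, r3 = 5
step 5: r1 = -2, r2 = 10, r3 = 5
step 6: r1 = -2, r2 = 10, r3 = 7
step 7: r1 = -2, r2 = 3, r3 = 7
step 8: r1 = -2, r2 = 3, r3 = 5
step 9: r1 = -2, r2 = 3, r3 = 3
step 10: r1 = -2, r2 = -9, r3 = 3
step 11: r1 = -2, r2 = -9, r3 = -3
step 12: r1 = -2, r2 = -9, r3 = -1
step 13: r1 = -2, r2 = -10, r3 = -1
step 14: r1 = 8, r2 = -10, r3 = -1
step 15: r1 = 8, r2 = -10, r3 = 9
step 16: r1 = 8, r2 = -10, r3 = 17
The first disagreement with the trace is at step 12, where the value should be r3 = -1.

step 12, r3 = -1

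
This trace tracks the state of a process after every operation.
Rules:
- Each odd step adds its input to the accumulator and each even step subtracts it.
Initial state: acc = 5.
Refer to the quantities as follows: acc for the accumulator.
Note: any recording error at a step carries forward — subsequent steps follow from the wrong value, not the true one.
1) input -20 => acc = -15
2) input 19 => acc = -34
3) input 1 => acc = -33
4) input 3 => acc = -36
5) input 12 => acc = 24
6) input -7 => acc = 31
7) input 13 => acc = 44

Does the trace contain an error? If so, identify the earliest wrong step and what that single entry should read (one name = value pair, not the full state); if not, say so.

step 1: acc = 5 + -20 = -15 -> confirmed correct
step 2: acc = -15 - 19 = -34 -> verified
step 3: acc = -34 + 1 = -33 -> consistent with the trace
step 4: acc = -33 - 3 = -36 -> no discrepancy
step 5: acc = -36 + 12 = -24 -> the trace disagrees here
Step 5 is the first one off; corrected, acc = -24.

step 5, acc = -24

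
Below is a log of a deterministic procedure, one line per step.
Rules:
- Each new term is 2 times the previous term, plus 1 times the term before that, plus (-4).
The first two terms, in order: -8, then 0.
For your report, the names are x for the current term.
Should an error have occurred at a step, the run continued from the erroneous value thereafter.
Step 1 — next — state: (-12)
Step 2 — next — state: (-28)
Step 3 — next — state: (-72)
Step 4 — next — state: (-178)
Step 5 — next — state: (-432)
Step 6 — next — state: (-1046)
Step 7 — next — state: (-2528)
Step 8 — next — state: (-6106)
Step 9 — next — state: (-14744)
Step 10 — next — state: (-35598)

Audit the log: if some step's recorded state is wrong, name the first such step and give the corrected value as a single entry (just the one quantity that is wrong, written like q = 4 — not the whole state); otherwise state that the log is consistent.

step 4, x = -176

Recomputing the run from the initial state:
step 1: x = -12
step 2: x = -28
step 3: x = -72
step 4: x = -176
step 5: x = -428
step 6: x = -1036
step 7: x = -2504
step 8: x = -6048
step 9: x = -14604
step 10: x = -35260
The first disagreement with the log is at step 4, where the value should be x = -176.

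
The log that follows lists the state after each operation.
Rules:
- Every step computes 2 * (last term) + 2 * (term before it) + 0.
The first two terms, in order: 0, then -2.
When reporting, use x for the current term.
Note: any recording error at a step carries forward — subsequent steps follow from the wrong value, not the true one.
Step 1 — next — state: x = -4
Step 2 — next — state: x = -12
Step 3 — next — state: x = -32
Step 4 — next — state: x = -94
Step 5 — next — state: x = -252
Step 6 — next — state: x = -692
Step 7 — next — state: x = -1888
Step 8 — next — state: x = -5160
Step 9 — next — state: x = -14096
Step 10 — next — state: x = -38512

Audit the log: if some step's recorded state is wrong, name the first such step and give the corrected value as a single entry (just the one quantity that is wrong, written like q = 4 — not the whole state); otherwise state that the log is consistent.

step 1: x = 2*(-2) + (2)*(0) + (0) = -4 -> exactly as logged
step 2: x = 2*(-4) + (2)*(-2) + (0) = -12 -> in agreement
step 3: x = 2*(-12) + (2)*(-4) + (0) = -32 -> no discrepancy
step 4: x = 2*(-32) + (2)*(-12) + (0) = -88 -> first mismatch against the log
First deviation found at step 4; the corrected entry is x = -88.

step 4, x = -88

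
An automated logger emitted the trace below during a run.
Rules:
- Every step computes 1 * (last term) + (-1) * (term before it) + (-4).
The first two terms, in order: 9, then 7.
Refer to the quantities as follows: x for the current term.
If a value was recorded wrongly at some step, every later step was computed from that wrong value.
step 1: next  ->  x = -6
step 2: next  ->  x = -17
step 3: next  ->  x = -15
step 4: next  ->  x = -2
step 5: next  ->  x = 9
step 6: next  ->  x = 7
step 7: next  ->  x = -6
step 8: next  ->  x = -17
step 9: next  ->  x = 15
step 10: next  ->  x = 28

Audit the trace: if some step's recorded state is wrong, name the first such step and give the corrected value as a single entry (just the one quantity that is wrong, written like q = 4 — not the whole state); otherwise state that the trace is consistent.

step 9, x = -15

Recomputing the run from the initial state:
step 1: x = -6
step 2: x = -17
step 3: x = -15
step 4: x = -2
step 5: x = 9
step 6: x = 7
step 7: x = -6
step 8: x = -17
step 9: x = -15
step 10: x = -2
The first disagreement with the trace is at step 9, where the value should be x = -15.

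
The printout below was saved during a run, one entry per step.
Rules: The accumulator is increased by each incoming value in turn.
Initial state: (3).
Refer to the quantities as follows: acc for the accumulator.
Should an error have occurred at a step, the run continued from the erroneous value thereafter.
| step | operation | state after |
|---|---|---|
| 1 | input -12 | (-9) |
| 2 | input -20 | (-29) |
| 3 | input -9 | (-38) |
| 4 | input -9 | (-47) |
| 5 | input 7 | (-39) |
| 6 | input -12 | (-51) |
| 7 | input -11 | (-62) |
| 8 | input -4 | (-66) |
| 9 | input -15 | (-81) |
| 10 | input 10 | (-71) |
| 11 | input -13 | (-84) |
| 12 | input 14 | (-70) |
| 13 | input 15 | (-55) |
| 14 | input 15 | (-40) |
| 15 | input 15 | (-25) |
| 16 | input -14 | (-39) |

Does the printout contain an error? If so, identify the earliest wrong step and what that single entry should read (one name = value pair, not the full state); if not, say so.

step 1: acc = 3 + -12 = -9 -> same as recorded
step 2: acc = -9 + -20 = -29 -> checks out
step 3: acc = -29 + -9 = -38 -> consistent with the printout
step 4: acc = -38 + -9 = -47 -> no discrepancy
step 5: acc = -47 + 7 = -40 -> this is not what the printout shows
The earliest wrong entry is at step 5: it should read acc = -40.

step 5, acc = -40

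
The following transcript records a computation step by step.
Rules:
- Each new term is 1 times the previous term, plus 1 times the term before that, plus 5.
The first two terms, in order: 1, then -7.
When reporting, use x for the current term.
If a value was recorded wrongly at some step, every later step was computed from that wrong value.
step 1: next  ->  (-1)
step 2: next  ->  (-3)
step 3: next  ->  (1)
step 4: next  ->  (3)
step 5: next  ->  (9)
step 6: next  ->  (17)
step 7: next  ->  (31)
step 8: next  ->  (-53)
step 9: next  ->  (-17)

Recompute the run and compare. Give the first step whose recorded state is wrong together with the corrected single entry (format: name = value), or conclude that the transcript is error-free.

step 8, x = 53

Step 1: x = 1*(-7) + (1)*(1) + (5) = -1 — consistent with the transcript.
Step 2: x = 1*(-1) + (1)*(-7) + (5) = -3 — exactly as logged.
Step 3: x = 1*(-3) + (1)*(-1) + (5) = 1 — checks out.
Step 4: x = 1*(1) + (1)*(-3) + (5) = 3 — in agreement.
Step 5: x = 1*(3) + (1)*(1) + (5) = 9 — checks out.
Step 6: x = 1*(9) + (1)*(3) + (5) = 17 — checks out.
Step 7: x = 1*(17) + (1)*(9) + (5) = 31 — consistent with the transcript.
Step 8: x = 1*(31) + (1)*(17) + (5) = 53 — the transcript has a different value.
The earliest wrong entry is at step 8: it should read x = 53.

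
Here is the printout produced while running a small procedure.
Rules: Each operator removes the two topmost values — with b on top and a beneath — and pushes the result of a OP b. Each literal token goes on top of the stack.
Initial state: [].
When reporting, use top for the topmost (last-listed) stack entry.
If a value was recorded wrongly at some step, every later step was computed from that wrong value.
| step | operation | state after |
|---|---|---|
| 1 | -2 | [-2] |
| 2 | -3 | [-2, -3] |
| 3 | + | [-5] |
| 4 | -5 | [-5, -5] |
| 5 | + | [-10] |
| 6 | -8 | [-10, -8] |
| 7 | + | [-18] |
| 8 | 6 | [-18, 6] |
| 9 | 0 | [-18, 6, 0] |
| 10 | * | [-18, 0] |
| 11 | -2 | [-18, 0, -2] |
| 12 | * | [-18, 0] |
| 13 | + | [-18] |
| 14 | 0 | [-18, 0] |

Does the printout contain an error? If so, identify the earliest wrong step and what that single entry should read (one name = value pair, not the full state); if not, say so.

Recomputing the run from the initial state:
step 1: [-2]
step 2: [-2, -3]
step 3: [-5]
step 4: [-5, -5]
step 5: [-10]
step 6: [-10, -8]
step 7: [-18]
step 8: [-18, 6]
step 9: [-18, 6, 0]
step 10: [-18, 0]
step 11: [-18, 0, -2]
step 12: [-18, 0]
step 13: [-18]
step 14: [-18, 0]
This matches the printout at every step.

no error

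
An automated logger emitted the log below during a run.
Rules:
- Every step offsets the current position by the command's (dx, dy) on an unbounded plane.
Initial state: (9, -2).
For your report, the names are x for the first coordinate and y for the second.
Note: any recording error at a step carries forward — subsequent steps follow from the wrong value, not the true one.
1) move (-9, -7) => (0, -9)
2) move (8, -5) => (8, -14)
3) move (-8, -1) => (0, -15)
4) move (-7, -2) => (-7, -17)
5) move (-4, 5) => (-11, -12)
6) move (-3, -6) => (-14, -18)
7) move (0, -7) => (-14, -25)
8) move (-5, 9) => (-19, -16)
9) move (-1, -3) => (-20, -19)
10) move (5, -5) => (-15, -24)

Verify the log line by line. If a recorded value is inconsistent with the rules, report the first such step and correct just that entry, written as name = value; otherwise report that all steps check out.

no error

Recomputing the run from the initial state:
step 1: x = 0, y = -9
step 2: x = 8, y = -14
step 3: x = 0, y = -15
step 4: x = -7, y = -17
step 5: x = -11, y = -12
step 6: x = -14, y = -18
step 7: x = -14, y = -25
step 8: x = -19, y = -16
step 9: x = -20, y = -19
step 10: x = -15, y = -24
This matches the log at every step.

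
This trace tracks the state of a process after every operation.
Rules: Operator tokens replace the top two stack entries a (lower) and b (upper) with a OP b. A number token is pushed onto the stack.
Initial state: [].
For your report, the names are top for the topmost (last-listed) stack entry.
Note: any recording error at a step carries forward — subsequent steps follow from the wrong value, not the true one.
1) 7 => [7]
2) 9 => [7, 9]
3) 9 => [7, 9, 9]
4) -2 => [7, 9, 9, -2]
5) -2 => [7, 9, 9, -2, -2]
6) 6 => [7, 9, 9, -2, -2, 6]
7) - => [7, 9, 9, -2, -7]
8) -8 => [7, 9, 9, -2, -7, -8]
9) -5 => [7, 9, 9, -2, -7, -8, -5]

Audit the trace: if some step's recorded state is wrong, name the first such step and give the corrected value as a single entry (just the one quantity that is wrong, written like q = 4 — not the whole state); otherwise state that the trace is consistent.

step 7, top = -8

Recomputing the run from the initial state:
step 1: [7]
step 2: [7, 9]
step 3: [7, 9, 9]
step 4: [7, 9, 9, -2]
step 5: [7, 9, 9, -2, -2]
step 6: [7, 9, 9, -2, -2, 6]
step 7: [7, 9, 9, -2, -8]
step 8: [7, 9, 9, -2, -8, -8]
step 9: [7, 9, 9, -2, -8, -8, -5]
The first disagreement with the trace is at step 7, where the value should be top = -8.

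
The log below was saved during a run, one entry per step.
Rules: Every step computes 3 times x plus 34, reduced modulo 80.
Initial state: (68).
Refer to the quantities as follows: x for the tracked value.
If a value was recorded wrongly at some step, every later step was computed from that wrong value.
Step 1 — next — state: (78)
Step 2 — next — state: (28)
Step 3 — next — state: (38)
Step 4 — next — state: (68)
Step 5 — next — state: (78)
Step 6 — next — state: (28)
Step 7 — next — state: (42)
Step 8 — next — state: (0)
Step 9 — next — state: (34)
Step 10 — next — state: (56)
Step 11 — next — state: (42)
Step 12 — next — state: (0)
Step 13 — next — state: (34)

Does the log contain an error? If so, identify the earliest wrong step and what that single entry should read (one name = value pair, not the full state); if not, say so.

step 7, x = 38

Recomputing the run from the initial state:
step 1: x = 78
step 2: x = 28
step 3: x = 38
step 4: x = 68
step 5: x = 78
step 6: x = 28
step 7: x = 38
step 8: x = 68
step 9: x = 78
step 10: x = 28
step 11: x = 38
step 12: x = 68
step 13: x = 78
The first disagreement with the log is at step 7, where the value should be x = 38.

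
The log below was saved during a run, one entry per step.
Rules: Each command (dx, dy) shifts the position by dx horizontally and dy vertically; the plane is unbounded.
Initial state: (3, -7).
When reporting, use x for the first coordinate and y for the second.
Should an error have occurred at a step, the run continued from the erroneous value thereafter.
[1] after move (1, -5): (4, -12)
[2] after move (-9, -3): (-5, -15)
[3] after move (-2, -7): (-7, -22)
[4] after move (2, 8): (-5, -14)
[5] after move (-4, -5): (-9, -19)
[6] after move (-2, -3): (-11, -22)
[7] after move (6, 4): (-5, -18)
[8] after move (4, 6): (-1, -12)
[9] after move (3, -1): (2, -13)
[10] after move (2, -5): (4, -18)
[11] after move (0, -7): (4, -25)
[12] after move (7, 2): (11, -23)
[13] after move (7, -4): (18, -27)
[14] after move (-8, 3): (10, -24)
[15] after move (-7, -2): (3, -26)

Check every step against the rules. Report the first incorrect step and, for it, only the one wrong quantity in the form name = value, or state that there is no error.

no error

Recomputing the run from the initial state:
step 1: x = 4, y = -12
step 2: x = -5, y = -15
step 3: x = -7, y = -22
step 4: x = -5, y = -14
step 5: x = -9, y = -19
step 6: x = -11, y = -22
step 7: x = -5, y = -18
step 8: x = -1, y = -12
step 9: x = 2, y = -13
step 10: x = 4, y = -18
step 11: x = 4, y = -25
step 12: x = 11, y = -23
step 13: x = 18, y = -27
step 14: x = 10, y = -24
step 15: x = 3, y = -26
This matches the log at every step.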